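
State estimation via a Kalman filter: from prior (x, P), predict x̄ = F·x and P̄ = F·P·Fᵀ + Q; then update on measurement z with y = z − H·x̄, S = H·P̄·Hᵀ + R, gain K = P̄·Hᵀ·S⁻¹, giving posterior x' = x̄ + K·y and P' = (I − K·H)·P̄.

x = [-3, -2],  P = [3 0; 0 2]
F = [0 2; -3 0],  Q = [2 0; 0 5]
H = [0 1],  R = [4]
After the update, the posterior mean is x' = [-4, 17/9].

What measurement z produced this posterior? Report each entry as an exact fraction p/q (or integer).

z = [1]

x̄ = F·x = [-4, 9]
P̄ = F·P·Fᵀ + Q = [10 0; 0 32]
S = H·P̄·Hᵀ + R = [36]
K = P̄·Hᵀ·S⁻¹ = [0; 8/9]
x' − x̄ = [0, -64/9] = K·y
y = (KᵀK)⁻¹·Kᵀ·(x' − x̄) = [-8]
z = y + H·x̄ = [-8] + [9] = [1]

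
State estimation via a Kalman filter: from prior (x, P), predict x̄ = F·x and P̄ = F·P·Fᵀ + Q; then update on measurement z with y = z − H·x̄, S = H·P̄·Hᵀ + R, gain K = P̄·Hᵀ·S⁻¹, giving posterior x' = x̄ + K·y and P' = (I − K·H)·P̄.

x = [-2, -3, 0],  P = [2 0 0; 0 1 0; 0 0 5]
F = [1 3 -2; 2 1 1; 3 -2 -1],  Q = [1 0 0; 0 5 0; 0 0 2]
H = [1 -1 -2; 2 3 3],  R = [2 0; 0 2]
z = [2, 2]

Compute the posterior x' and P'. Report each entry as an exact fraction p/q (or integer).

x̄ = F·x = [-11, -7, 0]
P̄ = F·P·Fᵀ + Q = [32 -3 10; -3 19 5; 10 5 29]
y = z − H·x̄ = [6, 45]
S = H·P̄·Hᵀ + R = [155 -225; -225 736]
K = P̄·Hᵀ·S⁻¹ = [6033/12691 3310/12691; -8702/63455 606/12691; -11558/63455 1397/12691]
x' = x̄ + K·y = [1231/343, -9731/1715, 6621/1715]
P' = (I − K·H)·P̄ = [34267/12691 -63477/12691 42839/12691; -63477/12691 727201/63455 -513591/63455; 42839/12691 -513591/63455 375451/63455]

x' = [1231/343, -9731/1715, 6621/1715]
P' = [34267/12691 -63477/12691 42839/12691; -63477/12691 727201/63455 -513591/63455; 42839/12691 -513591/63455 375451/63455]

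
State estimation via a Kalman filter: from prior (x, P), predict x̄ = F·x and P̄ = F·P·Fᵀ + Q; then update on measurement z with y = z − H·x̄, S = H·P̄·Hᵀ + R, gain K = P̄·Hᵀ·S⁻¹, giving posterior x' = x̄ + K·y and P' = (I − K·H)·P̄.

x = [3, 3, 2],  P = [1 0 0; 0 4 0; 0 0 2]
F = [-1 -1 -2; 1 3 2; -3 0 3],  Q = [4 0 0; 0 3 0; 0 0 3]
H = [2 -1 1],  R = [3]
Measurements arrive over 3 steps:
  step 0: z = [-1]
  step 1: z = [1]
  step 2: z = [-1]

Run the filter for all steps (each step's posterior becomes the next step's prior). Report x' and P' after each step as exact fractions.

step 0: x' = [-42/179, -214/179, -423/179], P' = [927/179 -33/179 -1749/179; -33/179 2031/179 1854/179; -1749/179 1854/179 5361/179]
step 1: x' = [154354/127547, -53154/127547, -227079/127547], P' = [5904237/127547 -5641542/127547 -17309559/127547; -5641542/127547 6984477/127547 18036675/127547; -17309559/127547 18036675/127547 52525023/127547]
step 2: x' = [175267784/88508389, -223499002/88508389, -662453901/88508389], P' = [44095212807/442541945 -8896791750/88508389 -131776500117/442541945; -8896791750/88508389 10101104385/88508389 27649273887/88508389; -131776500117/442541945 27649273887/88508389 400103009097/442541945]

step 0: x̄ = F·x = [-10, 16, -3]
step 0: P̄ = F·P·Fᵀ + Q = [17 -21 -9; -21 48 9; -9 9 30]
step 0: y = z − H·x̄ = [38]
step 0: S = H·P̄·Hᵀ + R = [179]
step 0: K = P̄·Hᵀ·S⁻¹ = [46/179; -81/179; 3/179]
step 0: x' = x̄ + K·y = [-42/179, -214/179, -423/179]
step 0: P' = (I − K·H)·P̄ = [927/179 -33/179 -1749/179; -33/179 2031/179 1854/179; -1749/179 1854/179 5361/179]
step 1: x̄ = F·x = [1102/179, -1530/179, -1143/179]
step 1: P̄ = F·P·Fᵀ + Q = [25472/179 -36168/179 -40293/179; -36168/179 56241/179 51615/179; -40293/179 51615/179 88611/179]
step 1: y = z − H·x̄ = [-2412/179]
step 1: S = H·P̄·Hᵀ + R = [127547/179]
step 1: K = P̄·Hᵀ·S⁻¹ = [46819/127547; -76962/127547; -43590/127547]
step 1: x' = x̄ + K·y = [154354/127547, -53154/127547, -227079/127547]
step 1: P' = (I − K·H)·P̄ = [5904237/127547 -5641542/127547 -17309559/127547; -5641542/127547 6984477/127547 18036675/127547; -17309559/127547 18036675/127547 52525023/127547]
step 2: x̄ = F·x = [352958/127547, -459266/127547, -1144299/127547]
step 2: P̄ = F·P·Fᵀ + Q = [215124374/127547 -289446756/127547 -420400755/127547; -289446756/127547 392599875/127547 562470057/127547; -420400755/127547 562470057/127547 837818043/127547]
step 2: y = z − H·x̄ = [-148430/127547]
step 2: S = H·P̄·Hᵀ + R = [442541945/127547]
step 2: K = P̄·Hᵀ·S⁻¹ = [299294749/442541945; -81804666/88508389; -565453524/442541945]
step 2: x' = x̄ + K·y = [175267784/88508389, -223499002/88508389, -662453901/88508389]
step 2: P' = (I − K·H)·P̄ = [44095212807/442541945 -8896791750/88508389 -131776500117/442541945; -8896791750/88508389 10101104385/88508389 27649273887/88508389; -131776500117/442541945 27649273887/88508389 400103009097/442541945]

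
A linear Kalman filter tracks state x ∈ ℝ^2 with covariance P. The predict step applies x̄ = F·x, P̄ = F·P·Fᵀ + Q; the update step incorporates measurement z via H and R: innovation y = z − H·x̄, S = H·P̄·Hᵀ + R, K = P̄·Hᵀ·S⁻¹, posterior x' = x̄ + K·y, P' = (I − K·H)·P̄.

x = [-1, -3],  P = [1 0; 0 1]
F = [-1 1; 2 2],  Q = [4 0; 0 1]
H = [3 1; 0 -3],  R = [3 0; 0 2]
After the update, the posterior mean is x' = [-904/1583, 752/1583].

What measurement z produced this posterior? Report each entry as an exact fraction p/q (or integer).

z = [-1, -2]

x̄ = F·x = [-2, -8]
P̄ = F·P·Fᵀ + Q = [6 0; 0 9]
S = H·P̄·Hᵀ + R = [66 -27; -27 83]
K = P̄·Hᵀ·S⁻¹ = [498/1583 162/1583; 6/1583 -513/1583]
x' − x̄ = [2262/1583, 13416/1583] = K·y
y = (KᵀK)⁻¹·Kᵀ·(x' − x̄) = [13, -26]
z = y + H·x̄ = [13, -26] + [-14, 24] = [-1, -2]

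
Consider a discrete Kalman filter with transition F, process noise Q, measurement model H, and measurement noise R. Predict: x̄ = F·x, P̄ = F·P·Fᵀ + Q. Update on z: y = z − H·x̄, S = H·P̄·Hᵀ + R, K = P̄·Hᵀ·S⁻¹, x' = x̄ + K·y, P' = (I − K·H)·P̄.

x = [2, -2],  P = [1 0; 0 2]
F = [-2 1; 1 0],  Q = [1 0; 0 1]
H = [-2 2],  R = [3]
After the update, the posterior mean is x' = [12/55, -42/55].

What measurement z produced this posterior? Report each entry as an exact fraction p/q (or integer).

z = [-3]

x̄ = F·x = [-6, 2]
P̄ = F·P·Fᵀ + Q = [7 -2; -2 2]
S = H·P̄·Hᵀ + R = [55]
K = P̄·Hᵀ·S⁻¹ = [-18/55; 8/55]
x' − x̄ = [342/55, -152/55] = K·y
y = (KᵀK)⁻¹·Kᵀ·(x' − x̄) = [-19]
z = y + H·x̄ = [-19] + [16] = [-3]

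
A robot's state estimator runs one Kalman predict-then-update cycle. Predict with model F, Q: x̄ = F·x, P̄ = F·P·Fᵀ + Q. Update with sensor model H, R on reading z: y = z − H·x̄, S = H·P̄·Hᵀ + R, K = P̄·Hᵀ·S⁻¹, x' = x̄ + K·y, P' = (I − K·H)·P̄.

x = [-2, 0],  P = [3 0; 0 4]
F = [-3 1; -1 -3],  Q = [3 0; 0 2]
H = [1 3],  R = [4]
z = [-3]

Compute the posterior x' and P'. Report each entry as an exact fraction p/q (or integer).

x̄ = F·x = [6, 2]
P̄ = F·P·Fᵀ + Q = [34 -3; -3 41]
y = z − H·x̄ = [-15]
S = H·P̄·Hᵀ + R = [389]
K = P̄·Hᵀ·S⁻¹ = [25/389; 120/389]
x' = x̄ + K·y = [1959/389, -1022/389]
P' = (I − K·H)·P̄ = [12601/389 -4167/389; -4167/389 1549/389]

x' = [1959/389, -1022/389]
P' = [12601/389 -4167/389; -4167/389 1549/389]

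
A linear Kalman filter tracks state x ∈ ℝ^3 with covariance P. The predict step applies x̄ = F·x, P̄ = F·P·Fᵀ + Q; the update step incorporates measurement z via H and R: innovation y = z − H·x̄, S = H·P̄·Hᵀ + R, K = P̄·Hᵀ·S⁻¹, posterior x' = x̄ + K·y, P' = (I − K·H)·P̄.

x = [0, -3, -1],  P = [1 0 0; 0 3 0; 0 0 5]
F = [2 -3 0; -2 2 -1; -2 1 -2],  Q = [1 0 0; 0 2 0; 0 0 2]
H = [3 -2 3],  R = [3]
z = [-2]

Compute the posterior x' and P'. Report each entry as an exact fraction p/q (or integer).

x' = [135/217, -149/217, -361/217]
P' = [3687/434 -2148/217 -3225/217; -2148/217 3639/217 4548/217; -3225/217 4548/217 6261/217]

x̄ = F·x = [9, -5, -1]
P̄ = F·P·Fᵀ + Q = [32 -22 -13; -22 23 20; -13 20 29]
y = z − H·x̄ = [-36]
S = H·P̄·Hᵀ + R = [434]
K = P̄·Hᵀ·S⁻¹ = [101/434; -26/217; 4/217]
x' = x̄ + K·y = [135/217, -149/217, -361/217]
P' = (I − K·H)·P̄ = [3687/434 -2148/217 -3225/217; -2148/217 3639/217 4548/217; -3225/217 4548/217 6261/217]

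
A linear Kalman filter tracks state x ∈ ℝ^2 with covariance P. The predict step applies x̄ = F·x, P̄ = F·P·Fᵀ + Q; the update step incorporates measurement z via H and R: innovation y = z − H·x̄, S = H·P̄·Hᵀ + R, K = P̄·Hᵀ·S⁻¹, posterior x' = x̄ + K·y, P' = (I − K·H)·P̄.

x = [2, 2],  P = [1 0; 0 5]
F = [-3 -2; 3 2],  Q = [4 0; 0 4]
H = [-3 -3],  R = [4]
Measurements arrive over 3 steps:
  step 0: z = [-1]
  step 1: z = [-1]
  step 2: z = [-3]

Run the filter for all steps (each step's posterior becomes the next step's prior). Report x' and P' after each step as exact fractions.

step 0: x' = [-187/19, 193/19], P' = [591/19 -587/19; -587/19 591/19]
step 1: x' = [178/19, -172/19], P' = [679/19 -675/19; -675/19 679/19]
step 2: x' = [-181/19, 199/19], P' = [767/19 -763/19; -763/19 767/19]

step 0: x̄ = F·x = [-10, 10]
step 0: P̄ = F·P·Fᵀ + Q = [33 -29; -29 33]
step 0: y = z − H·x̄ = [-1]
step 0: S = H·P̄·Hᵀ + R = [76]
step 0: K = P̄·Hᵀ·S⁻¹ = [-3/19; -3/19]
step 0: x' = x̄ + K·y = [-187/19, 193/19]
step 0: P' = (I − K·H)·P̄ = [591/19 -587/19; -587/19 591/19]
step 1: x̄ = F·x = [175/19, -175/19]
step 1: P̄ = F·P·Fᵀ + Q = [715/19 -639/19; -639/19 715/19]
step 1: y = z − H·x̄ = [-1]
step 1: S = H·P̄·Hᵀ + R = [76]
step 1: K = P̄·Hᵀ·S⁻¹ = [-3/19; -3/19]
step 1: x' = x̄ + K·y = [178/19, -172/19]
step 1: P' = (I − K·H)·P̄ = [679/19 -675/19; -675/19 679/19]
step 2: x̄ = F·x = [-10, 10]
step 2: P̄ = F·P·Fᵀ + Q = [803/19 -727/19; -727/19 803/19]
step 2: y = z − H·x̄ = [-3]
step 2: S = H·P̄·Hᵀ + R = [76]
step 2: K = P̄·Hᵀ·S⁻¹ = [-3/19; -3/19]
step 2: x' = x̄ + K·y = [-181/19, 199/19]
step 2: P' = (I − K·H)·P̄ = [767/19 -763/19; -763/19 767/19]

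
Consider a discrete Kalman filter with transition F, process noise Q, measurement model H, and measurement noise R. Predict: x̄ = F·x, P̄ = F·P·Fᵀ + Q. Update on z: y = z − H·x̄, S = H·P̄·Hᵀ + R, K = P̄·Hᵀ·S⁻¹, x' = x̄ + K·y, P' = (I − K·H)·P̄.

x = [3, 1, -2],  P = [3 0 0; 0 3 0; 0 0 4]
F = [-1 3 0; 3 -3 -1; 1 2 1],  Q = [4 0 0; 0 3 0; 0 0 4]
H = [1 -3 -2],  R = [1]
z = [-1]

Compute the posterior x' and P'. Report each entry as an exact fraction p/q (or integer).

x̄ = F·x = [0, 8, 3]
P̄ = F·P·Fᵀ + Q = [34 -36 15; -36 61 -13; 15 -13 23]
y = z − H·x̄ = [29]
S = H·P̄·Hᵀ + R = [676]
K = P̄·Hᵀ·S⁻¹ = [28/169; -193/676; 2/169]
x' = x̄ + K·y = [812/169, -189/676, 565/169]
P' = (I − K·H)·P̄ = [2610/169 -680/169 2311/169; -680/169 3987/676 -1811/169; 2311/169 -1811/169 3871/169]

x' = [812/169, -189/676, 565/169]
P' = [2610/169 -680/169 2311/169; -680/169 3987/676 -1811/169; 2311/169 -1811/169 3871/169]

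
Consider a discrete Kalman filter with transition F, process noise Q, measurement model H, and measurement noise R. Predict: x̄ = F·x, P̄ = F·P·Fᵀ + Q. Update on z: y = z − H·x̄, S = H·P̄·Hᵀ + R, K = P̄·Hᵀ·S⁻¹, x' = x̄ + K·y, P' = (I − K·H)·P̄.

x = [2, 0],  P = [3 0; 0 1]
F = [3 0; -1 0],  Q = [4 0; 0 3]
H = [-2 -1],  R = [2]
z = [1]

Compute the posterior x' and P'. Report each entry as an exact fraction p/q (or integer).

x̄ = F·x = [6, -2]
P̄ = F·P·Fᵀ + Q = [31 -9; -9 6]
y = z − H·x̄ = [11]
S = H·P̄·Hᵀ + R = [96]
K = P̄·Hᵀ·S⁻¹ = [-53/96; 1/8]
x' = x̄ + K·y = [-7/96, -5/8]
P' = (I − K·H)·P̄ = [167/96 -19/8; -19/8 9/2]

x' = [-7/96, -5/8]
P' = [167/96 -19/8; -19/8 9/2]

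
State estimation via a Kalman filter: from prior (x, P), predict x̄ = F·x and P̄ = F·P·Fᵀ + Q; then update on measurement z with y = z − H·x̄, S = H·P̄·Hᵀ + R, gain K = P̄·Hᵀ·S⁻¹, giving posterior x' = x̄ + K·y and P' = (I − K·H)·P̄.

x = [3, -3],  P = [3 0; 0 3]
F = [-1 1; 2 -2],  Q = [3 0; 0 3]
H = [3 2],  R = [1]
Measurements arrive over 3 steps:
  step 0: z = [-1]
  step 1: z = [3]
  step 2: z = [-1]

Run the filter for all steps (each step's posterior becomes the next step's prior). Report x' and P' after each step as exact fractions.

step 0: x̄ = F·x = [-6, 12]
step 0: P̄ = F·P·Fᵀ + Q = [9 -12; -12 27]
step 0: y = z − H·x̄ = [-7]
step 0: S = H·P̄·Hᵀ + R = [46]
step 0: K = P̄·Hᵀ·S⁻¹ = [3/46; 9/23]
step 0: x' = x̄ + K·y = [-297/46, 213/23]
step 0: P' = (I − K·H)·P̄ = [405/46 -303/23; -303/23 459/23]
step 1: x̄ = F·x = [723/46, -723/23]
step 1: P̄ = F·P·Fᵀ + Q = [2673/46 -2535/23; -2535/23 5139/23]
step 1: y = z − H·x̄ = [861/46]
step 1: S = H·P̄·Hᵀ + R = [4375/46]
step 1: K = P̄·Hᵀ·S⁻¹ = [-303/625; 5346/4375]
step 1: x' = x̄ + K·y = [4152/625, -5352/625]
step 1: P' = (I − K·H)·P̄ = [22347/625 -33672/625; -33672/625 356229/4375]
step 2: x̄ = F·x = [-9504/625, 19008/625]
step 2: P̄ = F·P·Fᵀ + Q = [997191/4375 -1968132/4375; -1968132/4375 3949389/4375]
step 2: y = z − H·x̄ = [-10129/625]
step 2: S = H·P̄·Hᵀ + R = [1159066/4375]
step 2: K = P̄·Hᵀ·S⁻¹ = [-944691/1159066; 997191/579533]
step 2: x' = x̄ + K·y = [-2315181/1159066, 1464345/579533]
step 2: P' = (I − K·H)·P̄ = [60198651/1159066 -45385161/579533; -45385161/579533 68576337/579533]

step 0: x' = [-297/46, 213/23], P' = [405/46 -303/23; -303/23 459/23]
step 1: x' = [4152/625, -5352/625], P' = [22347/625 -33672/625; -33672/625 356229/4375]
step 2: x' = [-2315181/1159066, 1464345/579533], P' = [60198651/1159066 -45385161/579533; -45385161/579533 68576337/579533]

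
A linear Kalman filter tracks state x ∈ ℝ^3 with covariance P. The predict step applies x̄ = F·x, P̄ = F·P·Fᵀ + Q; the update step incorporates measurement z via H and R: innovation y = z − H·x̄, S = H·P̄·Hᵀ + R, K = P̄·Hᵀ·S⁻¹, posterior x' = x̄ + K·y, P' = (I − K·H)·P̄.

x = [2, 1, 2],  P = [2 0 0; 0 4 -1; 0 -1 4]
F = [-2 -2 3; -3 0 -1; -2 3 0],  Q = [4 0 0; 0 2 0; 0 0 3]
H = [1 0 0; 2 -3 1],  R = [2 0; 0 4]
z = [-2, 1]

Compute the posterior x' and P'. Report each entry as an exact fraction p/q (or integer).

x̄ = F·x = [0, -8, -1]
P̄ = F·P·Fᵀ + Q = [76 -2 -25; -2 24 15; -25 15 47]
y = z − H·x̄ = [-2, -22]
S = H·P̄·Hᵀ + R = [78 133; 133 405]
K = P̄·Hᵀ·S⁻¹ = [13091/13901 266/13901; 7303/13901 -4492/13901; -3741/13901 -419/13901]
x' = x̄ + K·y = [-32034/13901, -26990/13901, 2799/13901]
P' = (I − K·H)·P̄ = [26182/13901 14606/13901 -7482/13901; 14606/13901 74218/13901 175474/13901; -7482/13901 175474/13901 539710/13901]

x' = [-32034/13901, -26990/13901, 2799/13901]
P' = [26182/13901 14606/13901 -7482/13901; 14606/13901 74218/13901 175474/13901; -7482/13901 175474/13901 539710/13901]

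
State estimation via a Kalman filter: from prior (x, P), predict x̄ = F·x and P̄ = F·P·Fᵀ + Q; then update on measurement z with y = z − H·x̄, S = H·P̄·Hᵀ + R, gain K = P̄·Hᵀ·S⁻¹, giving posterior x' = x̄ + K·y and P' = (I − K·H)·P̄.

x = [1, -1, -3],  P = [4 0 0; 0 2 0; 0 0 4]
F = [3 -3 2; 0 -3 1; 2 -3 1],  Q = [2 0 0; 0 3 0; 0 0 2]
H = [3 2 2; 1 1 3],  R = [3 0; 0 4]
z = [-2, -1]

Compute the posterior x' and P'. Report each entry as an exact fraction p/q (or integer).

x' = [-21656/34011, -5483/11337, 1014/3779]
P' = [129752/34011 -64558/11337 1558/3779; -64558/11337 38540/3779 -5730/3779; 1558/3779 -5730/3779 2964/3779]

x̄ = F·x = [0, 0, 2]
P̄ = F·P·Fᵀ + Q = [72 26 50; 26 25 22; 50 22 40]
y = z − H·x̄ = [-6, -7]
S = H·P̄·Hᵀ + R = [1999 1362; 1362 945]
K = P̄·Hᵀ·S⁻¹ = [3328/11337 -5464/34011; 354/3779 -127/11337; -286/3779 1180/3779]
x' = x̄ + K·y = [-21656/34011, -5483/11337, 1014/3779]
P' = (I − K·H)·P̄ = [129752/34011 -64558/11337 1558/3779; -64558/11337 38540/3779 -5730/3779; 1558/3779 -5730/3779 2964/3779]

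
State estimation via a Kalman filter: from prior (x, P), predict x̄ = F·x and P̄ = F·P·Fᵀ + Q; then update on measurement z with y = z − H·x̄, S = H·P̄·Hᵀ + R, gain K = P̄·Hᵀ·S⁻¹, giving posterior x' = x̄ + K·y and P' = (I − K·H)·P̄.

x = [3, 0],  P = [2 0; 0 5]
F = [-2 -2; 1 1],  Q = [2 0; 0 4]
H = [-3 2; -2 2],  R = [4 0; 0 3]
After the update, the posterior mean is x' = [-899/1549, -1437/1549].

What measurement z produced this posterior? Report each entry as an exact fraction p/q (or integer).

z = [1, -2]

x̄ = F·x = [-6, 3]
P̄ = F·P·Fᵀ + Q = [30 -14; -14 11]
S = H·P̄·Hᵀ + R = [486 364; 364 279]
K = P̄·Hᵀ·S⁻¹ = [-445/1549 92/1549; -172/1549 502/1549]
x' − x̄ = [8395/1549, -6084/1549] = K·y
y = (KᵀK)⁻¹·Kᵀ·(x' − x̄) = [-23, -20]
z = y + H·x̄ = [-23, -20] + [24, 18] = [1, -2]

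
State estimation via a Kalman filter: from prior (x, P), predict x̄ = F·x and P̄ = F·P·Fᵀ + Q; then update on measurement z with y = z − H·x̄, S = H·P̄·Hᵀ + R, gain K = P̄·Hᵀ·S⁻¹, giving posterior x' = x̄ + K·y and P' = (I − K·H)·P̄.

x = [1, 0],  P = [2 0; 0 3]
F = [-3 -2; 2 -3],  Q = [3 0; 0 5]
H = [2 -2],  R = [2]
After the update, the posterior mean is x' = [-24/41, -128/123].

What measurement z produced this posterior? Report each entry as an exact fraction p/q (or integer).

z = [1]

x̄ = F·x = [-3, 2]
P̄ = F·P·Fᵀ + Q = [33 6; 6 40]
S = H·P̄·Hᵀ + R = [246]
K = P̄·Hᵀ·S⁻¹ = [9/41; -34/123]
x' − x̄ = [99/41, -374/123] = K·y
y = (KᵀK)⁻¹·Kᵀ·(x' − x̄) = [11]
z = y + H·x̄ = [11] + [-10] = [1]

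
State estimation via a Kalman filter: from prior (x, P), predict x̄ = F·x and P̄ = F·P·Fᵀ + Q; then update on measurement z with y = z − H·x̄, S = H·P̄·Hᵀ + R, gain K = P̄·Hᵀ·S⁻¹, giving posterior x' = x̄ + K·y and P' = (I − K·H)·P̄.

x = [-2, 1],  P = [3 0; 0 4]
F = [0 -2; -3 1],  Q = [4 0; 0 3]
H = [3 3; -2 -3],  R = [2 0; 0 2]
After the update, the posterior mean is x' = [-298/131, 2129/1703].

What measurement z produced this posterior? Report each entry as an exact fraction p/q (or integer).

x̄ = F·x = [-2, 7]
P̄ = F·P·Fᵀ + Q = [20 -8; -8 34]
S = H·P̄·Hᵀ + R = [344 -306; -306 292]
K = P̄·Hᵀ·S⁻¹ = [108/131 106/131; -885/1703 -1429/1703]
x' − x̄ = [-36/131, -9792/1703] = K·y
y = (KᵀK)⁻¹·Kᵀ·(x' − x̄) = [-18, 18]
z = y + H·x̄ = [-18, 18] + [15, -17] = [-3, 1]

z = [-3, 1]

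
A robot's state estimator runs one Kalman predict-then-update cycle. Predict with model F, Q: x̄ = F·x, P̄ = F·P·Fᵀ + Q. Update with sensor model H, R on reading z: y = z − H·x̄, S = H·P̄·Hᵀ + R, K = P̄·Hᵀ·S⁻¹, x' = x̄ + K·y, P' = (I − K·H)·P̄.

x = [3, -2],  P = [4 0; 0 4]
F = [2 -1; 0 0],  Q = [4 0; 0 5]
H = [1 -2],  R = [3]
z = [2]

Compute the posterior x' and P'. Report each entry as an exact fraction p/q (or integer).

x' = [232/47, 60/47]
P' = [552/47 240/47; 240/47 135/47]

x̄ = F·x = [8, 0]
P̄ = F·P·Fᵀ + Q = [24 0; 0 5]
y = z − H·x̄ = [-6]
S = H·P̄·Hᵀ + R = [47]
K = P̄·Hᵀ·S⁻¹ = [24/47; -10/47]
x' = x̄ + K·y = [232/47, 60/47]
P' = (I − K·H)·P̄ = [552/47 240/47; 240/47 135/47]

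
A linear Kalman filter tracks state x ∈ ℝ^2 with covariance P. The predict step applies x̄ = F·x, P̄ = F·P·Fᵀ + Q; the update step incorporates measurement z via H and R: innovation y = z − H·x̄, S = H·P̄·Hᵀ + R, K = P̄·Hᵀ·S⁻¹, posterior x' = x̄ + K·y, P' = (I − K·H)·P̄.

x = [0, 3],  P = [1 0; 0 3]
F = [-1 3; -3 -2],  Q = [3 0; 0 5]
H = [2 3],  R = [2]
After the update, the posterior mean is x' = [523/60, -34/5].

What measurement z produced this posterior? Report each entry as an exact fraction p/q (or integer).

z = [-3]

x̄ = F·x = [9, -6]
P̄ = F·P·Fᵀ + Q = [31 -15; -15 26]
S = H·P̄·Hᵀ + R = [180]
K = P̄·Hᵀ·S⁻¹ = [17/180; 4/15]
x' − x̄ = [-17/60, -4/5] = K·y
y = (KᵀK)⁻¹·Kᵀ·(x' − x̄) = [-3]
z = y + H·x̄ = [-3] + [0] = [-3]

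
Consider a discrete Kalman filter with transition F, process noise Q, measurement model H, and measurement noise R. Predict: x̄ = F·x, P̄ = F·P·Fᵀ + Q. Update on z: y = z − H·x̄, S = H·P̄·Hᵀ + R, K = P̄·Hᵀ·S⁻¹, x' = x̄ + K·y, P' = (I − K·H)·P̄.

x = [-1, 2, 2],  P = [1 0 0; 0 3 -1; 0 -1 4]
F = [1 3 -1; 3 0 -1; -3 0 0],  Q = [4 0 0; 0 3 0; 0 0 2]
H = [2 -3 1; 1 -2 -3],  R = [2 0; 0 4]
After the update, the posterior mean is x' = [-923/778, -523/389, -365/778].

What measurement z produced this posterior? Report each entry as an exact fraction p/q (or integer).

x̄ = F·x = [3, -5, 3]
P̄ = F·P·Fᵀ + Q = [42 10 -3; 10 16 -9; -3 -9 11]
S = H·P̄·Hᵀ + R = [247 29; 29 79]
K = P̄·Hᵀ·S⁻¹ = [1565/9336 3089/9336; -767/4668 577/4668; 1525/9336 -2687/9336]
x' − x̄ = [-3257/778, 1422/389, -2699/778] = K·y
y = (KᵀK)⁻¹·Kᵀ·(x' − x̄) = [-23, -1]
z = y + H·x̄ = [-23, -1] + [24, 4] = [1, 3]

z = [1, 3]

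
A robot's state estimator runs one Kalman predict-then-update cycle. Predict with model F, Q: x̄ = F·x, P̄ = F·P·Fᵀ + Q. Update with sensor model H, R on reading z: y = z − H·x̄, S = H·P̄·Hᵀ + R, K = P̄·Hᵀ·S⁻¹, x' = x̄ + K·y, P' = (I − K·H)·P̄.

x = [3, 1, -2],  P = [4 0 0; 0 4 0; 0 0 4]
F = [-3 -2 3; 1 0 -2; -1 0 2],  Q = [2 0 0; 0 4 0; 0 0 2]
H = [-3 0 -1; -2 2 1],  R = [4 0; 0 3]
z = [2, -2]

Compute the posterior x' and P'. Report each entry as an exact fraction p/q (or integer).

x' = [-3797/7174, -4317/3587, -1743/7174]
P' = [6651/7174 6210/3587 -12591/7174; 6210/3587 16528/3587 -16610/3587; -12591/7174 -16610/3587 42203/7174]

x̄ = F·x = [-17, 7, -7]
P̄ = F·P·Fᵀ + Q = [90 -36 36; -36 24 -20; 36 -20 22]
y = z − H·x̄ = [-56, -43]
S = H·P̄·Hᵀ + R = [1052 738; 738 545]
K = P̄·Hᵀ·S⁻¹ = [-3681/14348 -351/7174; -505/3587 1342/3587; -2215/14348 315/7174]
x' = x̄ + K·y = [-3797/7174, -4317/3587, -1743/7174]
P' = (I − K·H)·P̄ = [6651/7174 6210/3587 -12591/7174; 6210/3587 16528/3587 -16610/3587; -12591/7174 -16610/3587 42203/7174]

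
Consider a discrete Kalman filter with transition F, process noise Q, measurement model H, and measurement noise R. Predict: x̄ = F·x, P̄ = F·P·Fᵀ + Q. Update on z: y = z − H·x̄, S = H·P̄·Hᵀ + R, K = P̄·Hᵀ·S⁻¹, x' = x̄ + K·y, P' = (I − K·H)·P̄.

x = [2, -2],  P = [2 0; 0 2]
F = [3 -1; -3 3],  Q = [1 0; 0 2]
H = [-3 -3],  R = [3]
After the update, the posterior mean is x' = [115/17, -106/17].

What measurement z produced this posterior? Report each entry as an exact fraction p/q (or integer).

x̄ = F·x = [8, -12]
P̄ = F·P·Fᵀ + Q = [21 -24; -24 38]
S = H·P̄·Hᵀ + R = [102]
K = P̄·Hᵀ·S⁻¹ = [3/34; -7/17]
x' − x̄ = [-21/17, 98/17] = K·y
y = (KᵀK)⁻¹·Kᵀ·(x' − x̄) = [-14]
z = y + H·x̄ = [-14] + [12] = [-2]

z = [-2]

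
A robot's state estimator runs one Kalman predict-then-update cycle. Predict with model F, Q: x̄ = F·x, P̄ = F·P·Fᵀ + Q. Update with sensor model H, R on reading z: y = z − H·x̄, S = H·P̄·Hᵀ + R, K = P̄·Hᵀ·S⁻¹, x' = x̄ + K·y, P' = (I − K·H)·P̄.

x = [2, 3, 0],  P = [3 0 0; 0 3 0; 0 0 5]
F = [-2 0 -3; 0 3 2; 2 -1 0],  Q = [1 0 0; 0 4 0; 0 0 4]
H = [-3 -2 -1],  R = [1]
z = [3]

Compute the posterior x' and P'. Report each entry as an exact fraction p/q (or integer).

x̄ = F·x = [-4, 9, 1]
P̄ = F·P·Fᵀ + Q = [58 -30 -12; -30 51 -9; -12 -9 19]
y = z − H·x̄ = [10]
S = H·P̄·Hᵀ + R = [278]
K = P̄·Hᵀ·S⁻¹ = [-51/139; -3/278; 35/278]
x' = x̄ + K·y = [-1066/139, 1236/139, 314/139]
P' = (I − K·H)·P̄ = [2860/139 -4323/139 117/139; -4323/139 14169/278 -2397/278; 117/139 -2397/278 4057/278]

x' = [-1066/139, 1236/139, 314/139]
P' = [2860/139 -4323/139 117/139; -4323/139 14169/278 -2397/278; 117/139 -2397/278 4057/278]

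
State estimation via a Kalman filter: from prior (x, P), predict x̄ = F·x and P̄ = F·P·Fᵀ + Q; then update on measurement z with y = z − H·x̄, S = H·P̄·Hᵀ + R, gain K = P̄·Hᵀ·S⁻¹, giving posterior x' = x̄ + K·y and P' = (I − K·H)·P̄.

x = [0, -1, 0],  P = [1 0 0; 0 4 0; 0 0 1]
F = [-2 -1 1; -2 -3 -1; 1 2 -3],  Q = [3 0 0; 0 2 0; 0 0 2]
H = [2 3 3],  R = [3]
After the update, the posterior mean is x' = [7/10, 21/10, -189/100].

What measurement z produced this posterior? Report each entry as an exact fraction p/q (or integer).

x̄ = F·x = [1, 3, -2]
P̄ = F·P·Fᵀ + Q = [12 15 -13; 15 43 -23; -13 -23 28]
S = H·P̄·Hᵀ + R = [300]
K = P̄·Hᵀ·S⁻¹ = [1/10; 3/10; -11/300]
x' − x̄ = [-3/10, -9/10, 11/100] = K·y
y = (KᵀK)⁻¹·Kᵀ·(x' − x̄) = [-3]
z = y + H·x̄ = [-3] + [5] = [2]

z = [2]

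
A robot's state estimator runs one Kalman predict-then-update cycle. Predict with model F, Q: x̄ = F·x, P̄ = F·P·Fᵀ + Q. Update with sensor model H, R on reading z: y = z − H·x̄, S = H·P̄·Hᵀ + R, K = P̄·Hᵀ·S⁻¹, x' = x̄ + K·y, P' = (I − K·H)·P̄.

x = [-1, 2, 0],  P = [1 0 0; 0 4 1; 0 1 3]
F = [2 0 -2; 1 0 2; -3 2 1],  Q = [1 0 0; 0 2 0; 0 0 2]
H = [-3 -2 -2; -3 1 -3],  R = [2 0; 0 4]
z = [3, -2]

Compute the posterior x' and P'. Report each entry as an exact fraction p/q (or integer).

x̄ = F·x = [-2, -1, 7]
P̄ = F·P·Fᵀ + Q = [17 -10 -16; -10 15 7; -16 7 34]
y = z − H·x̄ = [9, 14]
S = H·P̄·Hᵀ + R = [95 85; 85 208]
K = P̄·Hᵀ·S⁻¹ = [1313/12535 -264/2507; -4952/12535 694/2507; -3077/12535 -315/2507]
x' = x̄ + K·y = [-31733/12535, -8523/12535, 38002/12535]
P' = (I − K·H)·P̄ = [194622/12535 -75288/12535 -217958/12535; -75288/12535 35417/12535 82467/12535; -217958/12535 82467/12535 247547/12535]

x' = [-31733/12535, -8523/12535, 38002/12535]
P' = [194622/12535 -75288/12535 -217958/12535; -75288/12535 35417/12535 82467/12535; -217958/12535 82467/12535 247547/12535]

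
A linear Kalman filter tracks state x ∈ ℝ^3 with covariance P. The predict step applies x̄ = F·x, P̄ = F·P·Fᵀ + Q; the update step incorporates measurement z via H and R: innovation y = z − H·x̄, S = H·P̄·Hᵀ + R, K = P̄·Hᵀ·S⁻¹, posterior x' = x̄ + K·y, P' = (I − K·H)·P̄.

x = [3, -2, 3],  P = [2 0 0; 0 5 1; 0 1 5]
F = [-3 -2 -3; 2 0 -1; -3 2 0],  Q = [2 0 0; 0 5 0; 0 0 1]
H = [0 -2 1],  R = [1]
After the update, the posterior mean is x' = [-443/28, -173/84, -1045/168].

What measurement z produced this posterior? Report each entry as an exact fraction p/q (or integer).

x̄ = F·x = [-14, 3, -13]
P̄ = F·P·Fᵀ + Q = [97 5 -8; 5 18 -14; -8 -14 39]
S = H·P̄·Hᵀ + R = [168]
K = P̄·Hᵀ·S⁻¹ = [-3/28; -25/84; 67/168]
x' − x̄ = [-51/28, -425/84, 1139/168] = K·y
y = (KᵀK)⁻¹·Kᵀ·(x' − x̄) = [17]
z = y + H·x̄ = [17] + [-19] = [-2]

z = [-2]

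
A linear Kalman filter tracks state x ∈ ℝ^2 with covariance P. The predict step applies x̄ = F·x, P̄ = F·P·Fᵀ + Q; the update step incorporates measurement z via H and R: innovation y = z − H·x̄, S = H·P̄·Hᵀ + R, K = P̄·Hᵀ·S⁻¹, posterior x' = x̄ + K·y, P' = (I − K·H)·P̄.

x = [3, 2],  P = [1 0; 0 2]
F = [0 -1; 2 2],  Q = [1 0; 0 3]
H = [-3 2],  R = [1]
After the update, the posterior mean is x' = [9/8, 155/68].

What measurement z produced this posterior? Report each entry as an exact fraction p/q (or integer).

z = [1]

x̄ = F·x = [-2, 10]
P̄ = F·P·Fᵀ + Q = [3 -4; -4 15]
S = H·P̄·Hᵀ + R = [136]
K = P̄·Hᵀ·S⁻¹ = [-1/8; 21/68]
x' − x̄ = [25/8, -525/68] = K·y
y = (KᵀK)⁻¹·Kᵀ·(x' − x̄) = [-25]
z = y + H·x̄ = [-25] + [26] = [1]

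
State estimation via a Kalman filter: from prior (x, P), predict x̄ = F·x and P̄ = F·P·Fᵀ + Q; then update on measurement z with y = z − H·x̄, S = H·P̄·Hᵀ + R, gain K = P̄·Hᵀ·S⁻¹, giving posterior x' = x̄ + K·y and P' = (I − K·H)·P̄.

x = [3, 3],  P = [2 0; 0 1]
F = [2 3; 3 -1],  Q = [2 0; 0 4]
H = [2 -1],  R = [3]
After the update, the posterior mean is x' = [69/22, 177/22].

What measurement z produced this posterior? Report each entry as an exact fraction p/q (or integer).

x̄ = F·x = [15, 6]
P̄ = F·P·Fᵀ + Q = [19 9; 9 23]
S = H·P̄·Hᵀ + R = [66]
K = P̄·Hᵀ·S⁻¹ = [29/66; -5/66]
x' − x̄ = [-261/22, 45/22] = K·y
y = (KᵀK)⁻¹·Kᵀ·(x' − x̄) = [-27]
z = y + H·x̄ = [-27] + [24] = [-3]

z = [-3]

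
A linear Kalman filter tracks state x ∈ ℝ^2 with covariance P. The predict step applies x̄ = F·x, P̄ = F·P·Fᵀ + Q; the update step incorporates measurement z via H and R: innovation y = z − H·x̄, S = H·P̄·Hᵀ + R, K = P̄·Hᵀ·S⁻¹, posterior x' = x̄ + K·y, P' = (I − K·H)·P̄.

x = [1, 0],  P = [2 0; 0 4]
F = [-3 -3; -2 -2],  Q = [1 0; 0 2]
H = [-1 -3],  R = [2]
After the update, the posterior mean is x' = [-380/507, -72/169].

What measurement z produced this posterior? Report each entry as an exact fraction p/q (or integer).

z = [2]

x̄ = F·x = [-3, -2]
P̄ = F·P·Fᵀ + Q = [55 36; 36 26]
S = H·P̄·Hᵀ + R = [507]
K = P̄·Hᵀ·S⁻¹ = [-163/507; -38/169]
x' − x̄ = [1141/507, 266/169] = K·y
y = (KᵀK)⁻¹·Kᵀ·(x' − x̄) = [-7]
z = y + H·x̄ = [-7] + [9] = [2]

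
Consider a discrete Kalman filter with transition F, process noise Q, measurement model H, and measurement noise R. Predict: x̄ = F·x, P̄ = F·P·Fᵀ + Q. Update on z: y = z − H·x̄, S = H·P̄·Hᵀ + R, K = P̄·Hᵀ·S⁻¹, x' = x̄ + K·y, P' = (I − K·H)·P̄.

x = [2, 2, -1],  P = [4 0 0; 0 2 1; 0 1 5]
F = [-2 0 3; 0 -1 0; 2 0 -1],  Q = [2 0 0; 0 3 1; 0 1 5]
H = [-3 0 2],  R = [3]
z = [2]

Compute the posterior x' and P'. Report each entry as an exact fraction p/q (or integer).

x̄ = F·x = [-7, -2, 5]
P̄ = F·P·Fᵀ + Q = [63 -3 -31; -3 5 2; -31 2 26]
y = z − H·x̄ = [-29]
S = H·P̄·Hᵀ + R = [1046]
K = P̄·Hᵀ·S⁻¹ = [-251/1046; 13/1046; 145/1046]
x' = x̄ + K·y = [-43/1046, -2469/1046, 1025/1046]
P' = (I − K·H)·P̄ = [2897/1046 125/1046 3969/1046; 125/1046 5061/1046 207/1046; 3969/1046 207/1046 6171/1046]

x' = [-43/1046, -2469/1046, 1025/1046]
P' = [2897/1046 125/1046 3969/1046; 125/1046 5061/1046 207/1046; 3969/1046 207/1046 6171/1046]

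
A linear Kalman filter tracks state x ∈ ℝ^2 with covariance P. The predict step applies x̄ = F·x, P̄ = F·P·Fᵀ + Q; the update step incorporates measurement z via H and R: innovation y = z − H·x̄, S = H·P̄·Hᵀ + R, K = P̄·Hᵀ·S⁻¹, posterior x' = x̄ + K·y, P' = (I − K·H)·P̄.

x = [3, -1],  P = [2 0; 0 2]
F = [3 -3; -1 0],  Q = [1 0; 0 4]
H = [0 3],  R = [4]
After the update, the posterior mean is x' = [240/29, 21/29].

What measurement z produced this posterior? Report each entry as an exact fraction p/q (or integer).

x̄ = F·x = [12, -3]
P̄ = F·P·Fᵀ + Q = [37 -6; -6 6]
S = H·P̄·Hᵀ + R = [58]
K = P̄·Hᵀ·S⁻¹ = [-9/29; 9/29]
x' − x̄ = [-108/29, 108/29] = K·y
y = (KᵀK)⁻¹·Kᵀ·(x' − x̄) = [12]
z = y + H·x̄ = [12] + [-9] = [3]

z = [3]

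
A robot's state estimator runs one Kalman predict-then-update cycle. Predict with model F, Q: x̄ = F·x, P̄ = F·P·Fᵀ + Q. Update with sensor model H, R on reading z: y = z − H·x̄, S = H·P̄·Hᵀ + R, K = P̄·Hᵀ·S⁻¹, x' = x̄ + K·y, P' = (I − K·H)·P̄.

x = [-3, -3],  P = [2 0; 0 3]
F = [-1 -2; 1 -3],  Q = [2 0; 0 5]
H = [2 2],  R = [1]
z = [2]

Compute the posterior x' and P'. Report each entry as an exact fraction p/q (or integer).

x̄ = F·x = [9, 6]
P̄ = F·P·Fᵀ + Q = [16 16; 16 34]
y = z − H·x̄ = [-28]
S = H·P̄·Hᵀ + R = [329]
K = P̄·Hᵀ·S⁻¹ = [64/329; 100/329]
x' = x̄ + K·y = [167/47, -118/47]
P' = (I − K·H)·P̄ = [1168/329 -1136/329; -1136/329 1186/329]

x' = [167/47, -118/47]
P' = [1168/329 -1136/329; -1136/329 1186/329]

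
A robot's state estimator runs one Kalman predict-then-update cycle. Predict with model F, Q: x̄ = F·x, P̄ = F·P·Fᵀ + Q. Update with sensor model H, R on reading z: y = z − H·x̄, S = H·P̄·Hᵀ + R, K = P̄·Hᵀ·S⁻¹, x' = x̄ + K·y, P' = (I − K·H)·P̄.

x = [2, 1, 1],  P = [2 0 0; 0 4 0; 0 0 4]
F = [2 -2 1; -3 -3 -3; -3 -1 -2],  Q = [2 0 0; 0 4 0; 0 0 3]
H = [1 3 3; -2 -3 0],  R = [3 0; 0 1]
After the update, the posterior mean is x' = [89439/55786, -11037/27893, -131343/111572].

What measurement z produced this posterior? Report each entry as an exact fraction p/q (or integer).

x̄ = F·x = [3, -12, -9]
P̄ = F·P·Fᵀ + Q = [30 0 -12; 0 94 54; -12 54 41]
S = H·P̄·Hᵀ + R = [2148 -1320; -1320 967]
K = P̄·Hᵀ·S⁻¹ = [-14167/55786 -11400/27893; 4759/27893 -1638/27893; 27277/111572 5328/27893]
x' − x̄ = [-77919/55786, 323679/27893, 872805/111572] = K·y
y = (KᵀK)⁻¹·Kᵀ·(x' − x̄) = [57, -32]
z = y + H·x̄ = [57, -32] + [-60, 30] = [-3, -2]

z = [-3, -2]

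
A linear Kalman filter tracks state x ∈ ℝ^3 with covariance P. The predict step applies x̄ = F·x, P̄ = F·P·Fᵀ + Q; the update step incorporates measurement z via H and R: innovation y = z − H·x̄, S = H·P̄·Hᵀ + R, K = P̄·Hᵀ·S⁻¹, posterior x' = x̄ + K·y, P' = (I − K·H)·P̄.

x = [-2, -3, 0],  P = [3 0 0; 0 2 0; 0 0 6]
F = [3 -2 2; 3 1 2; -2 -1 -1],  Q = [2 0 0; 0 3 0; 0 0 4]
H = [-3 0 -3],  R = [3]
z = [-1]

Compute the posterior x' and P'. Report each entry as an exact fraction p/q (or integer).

x̄ = F·x = [0, -9, 7]
P̄ = F·P·Fᵀ + Q = [61 47 -26; 47 56 -32; -26 -32 24]
y = z − H·x̄ = [20]
S = H·P̄·Hᵀ + R = [300]
K = P̄·Hᵀ·S⁻¹ = [-7/20; -3/20; 1/50]
x' = x̄ + K·y = [-7, -12, 37/5]
P' = (I − K·H)·P̄ = [97/4 125/4 -239/10; 125/4 197/4 -311/10; -239/10 -311/10 597/25]

x' = [-7, -12, 37/5]
P' = [97/4 125/4 -239/10; 125/4 197/4 -311/10; -239/10 -311/10 597/25]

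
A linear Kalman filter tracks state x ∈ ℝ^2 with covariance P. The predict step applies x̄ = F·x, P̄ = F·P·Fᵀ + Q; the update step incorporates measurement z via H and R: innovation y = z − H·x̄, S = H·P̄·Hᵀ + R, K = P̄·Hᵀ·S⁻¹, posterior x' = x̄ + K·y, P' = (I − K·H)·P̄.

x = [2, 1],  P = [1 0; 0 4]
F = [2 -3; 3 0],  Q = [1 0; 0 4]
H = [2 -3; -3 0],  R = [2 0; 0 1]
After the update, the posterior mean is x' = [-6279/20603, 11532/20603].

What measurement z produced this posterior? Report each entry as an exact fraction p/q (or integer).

x̄ = F·x = [1, 6]
P̄ = F·P·Fᵀ + Q = [41 6; 6 13]
S = H·P̄·Hᵀ + R = [211 -192; -192 370]
K = P̄·Hᵀ·S⁻¹ = [32/20603 -13665/41206; -6723/20603 -4491/20603]
x' − x̄ = [-26882/20603, -112086/20603] = K·y
y = (KᵀK)⁻¹·Kᵀ·(x' − x̄) = [14, 4]
z = y + H·x̄ = [14, 4] + [-16, -3] = [-2, 1]

z = [-2, 1]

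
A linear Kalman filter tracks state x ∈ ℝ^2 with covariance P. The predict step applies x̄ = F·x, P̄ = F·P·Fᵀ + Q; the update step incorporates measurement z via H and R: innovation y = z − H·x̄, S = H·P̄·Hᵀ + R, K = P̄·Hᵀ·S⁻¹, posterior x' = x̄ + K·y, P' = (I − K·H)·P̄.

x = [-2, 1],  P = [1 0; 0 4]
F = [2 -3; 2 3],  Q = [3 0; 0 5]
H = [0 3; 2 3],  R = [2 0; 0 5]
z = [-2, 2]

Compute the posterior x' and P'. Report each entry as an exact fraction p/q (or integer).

x' = [47785/35217, -20912/35217]
P' = [57823/35217 -11252/35217; -11252/35217 7738/35217]

x̄ = F·x = [-7, -1]
P̄ = F·P·Fᵀ + Q = [43 -32; -32 45]
y = z − H·x̄ = [1, 19]
S = H·P̄·Hᵀ + R = [407 213; 213 198]
K = P̄·Hᵀ·S⁻¹ = [-5626/11739 16378/35217; 3869/11739 142/35217]
x' = x̄ + K·y = [47785/35217, -20912/35217]
P' = (I − K·H)·P̄ = [57823/35217 -11252/35217; -11252/35217 7738/35217]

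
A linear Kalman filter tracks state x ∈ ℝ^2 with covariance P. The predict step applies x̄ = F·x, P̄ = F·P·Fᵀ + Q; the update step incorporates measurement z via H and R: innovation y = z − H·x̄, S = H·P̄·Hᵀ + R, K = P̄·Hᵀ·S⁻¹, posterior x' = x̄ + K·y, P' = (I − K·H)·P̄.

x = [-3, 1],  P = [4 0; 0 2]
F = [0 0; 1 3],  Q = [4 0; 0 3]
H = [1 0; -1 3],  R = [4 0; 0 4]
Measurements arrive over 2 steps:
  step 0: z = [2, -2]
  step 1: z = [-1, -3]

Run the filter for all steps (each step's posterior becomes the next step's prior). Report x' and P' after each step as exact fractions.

step 0: x̄ = F·x = [0, 0]
step 0: P̄ = F·P·Fᵀ + Q = [4 0; 0 25]
step 0: y = z − H·x̄ = [2, -2]
step 0: S = H·P̄·Hᵀ + R = [8 -4; -4 233]
step 0: K = P̄·Hᵀ·S⁻¹ = [229/462 -2/231; 25/154 25/77]
step 0: x' = x̄ + K·y = [233/231, -25/77]
step 0: P' = (I − K·H)·P̄ = [458/231 50/77; 50/77 50/77]
step 1: x̄ = F·x = [0, 8/231]
step 1: P̄ = F·P·Fᵀ + Q = [4 0; 0 3401/231]
step 1: y = z − H·x̄ = [-1, -239/77]
step 1: S = H·P̄·Hᵀ + R = [8 -4; -4 10819/77]
step 1: K = P̄·Hᵀ·S⁻¹ = [10511/21330 -154/10665; 3401/21330 3401/10665]
step 1: x' = x̄ + K·y = [-637/1422, -1585/1422]
step 1: P' = (I − K·H)·P̄ = [21022/10665 6802/10665; 6802/10665 6802/10665]

step 0: x' = [233/231, -25/77], P' = [458/231 50/77; 50/77 50/77]
step 1: x' = [-637/1422, -1585/1422], P' = [21022/10665 6802/10665; 6802/10665 6802/10665]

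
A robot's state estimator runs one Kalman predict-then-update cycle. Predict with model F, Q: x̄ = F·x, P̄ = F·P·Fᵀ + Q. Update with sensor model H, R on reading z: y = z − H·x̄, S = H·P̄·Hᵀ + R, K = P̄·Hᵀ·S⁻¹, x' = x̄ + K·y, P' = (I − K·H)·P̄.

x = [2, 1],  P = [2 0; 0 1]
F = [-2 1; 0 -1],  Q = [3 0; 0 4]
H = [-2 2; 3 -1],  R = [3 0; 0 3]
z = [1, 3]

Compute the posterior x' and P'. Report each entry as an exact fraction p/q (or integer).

x' = [1325/1538, 579/769]
P' = [993/1538 615/769; 615/769 1173/769]

x̄ = F·x = [-3, -1]
P̄ = F·P·Fᵀ + Q = [12 -1; -1 5]
y = z − H·x̄ = [-3, 11]
S = H·P̄·Hᵀ + R = [79 -90; -90 122]
K = P̄·Hᵀ·S⁻¹ = [79/769 583/1538; 372/769 224/769]
x' = x̄ + K·y = [1325/1538, 579/769]
P' = (I − K·H)·P̄ = [993/1538 615/769; 615/769 1173/769]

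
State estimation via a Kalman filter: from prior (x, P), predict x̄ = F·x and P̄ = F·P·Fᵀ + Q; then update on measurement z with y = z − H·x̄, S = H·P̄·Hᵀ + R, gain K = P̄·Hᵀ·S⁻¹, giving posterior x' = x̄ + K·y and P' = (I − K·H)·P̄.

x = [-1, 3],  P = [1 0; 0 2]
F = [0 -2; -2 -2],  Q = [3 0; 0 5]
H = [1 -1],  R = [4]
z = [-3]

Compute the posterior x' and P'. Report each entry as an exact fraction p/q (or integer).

x' = [-99/16, -55/16]
P' = [167/16 155/16; 155/16 191/16]

x̄ = F·x = [-6, -4]
P̄ = F·P·Fᵀ + Q = [11 8; 8 17]
y = z − H·x̄ = [-1]
S = H·P̄·Hᵀ + R = [16]
K = P̄·Hᵀ·S⁻¹ = [3/16; -9/16]
x' = x̄ + K·y = [-99/16, -55/16]
P' = (I − K·H)·P̄ = [167/16 155/16; 155/16 191/16]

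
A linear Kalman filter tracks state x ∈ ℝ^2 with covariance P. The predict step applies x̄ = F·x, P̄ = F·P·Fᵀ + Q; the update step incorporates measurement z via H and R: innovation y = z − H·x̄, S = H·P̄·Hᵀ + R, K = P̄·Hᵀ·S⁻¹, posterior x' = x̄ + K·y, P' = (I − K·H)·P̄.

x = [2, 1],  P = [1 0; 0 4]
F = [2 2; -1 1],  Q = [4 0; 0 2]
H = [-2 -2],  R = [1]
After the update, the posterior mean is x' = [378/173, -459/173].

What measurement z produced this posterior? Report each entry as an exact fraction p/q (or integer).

x̄ = F·x = [6, -1]
P̄ = F·P·Fᵀ + Q = [24 6; 6 7]
S = H·P̄·Hᵀ + R = [173]
K = P̄·Hᵀ·S⁻¹ = [-60/173; -26/173]
x' − x̄ = [-660/173, -286/173] = K·y
y = (KᵀK)⁻¹·Kᵀ·(x' − x̄) = [11]
z = y + H·x̄ = [11] + [-10] = [1]

z = [1]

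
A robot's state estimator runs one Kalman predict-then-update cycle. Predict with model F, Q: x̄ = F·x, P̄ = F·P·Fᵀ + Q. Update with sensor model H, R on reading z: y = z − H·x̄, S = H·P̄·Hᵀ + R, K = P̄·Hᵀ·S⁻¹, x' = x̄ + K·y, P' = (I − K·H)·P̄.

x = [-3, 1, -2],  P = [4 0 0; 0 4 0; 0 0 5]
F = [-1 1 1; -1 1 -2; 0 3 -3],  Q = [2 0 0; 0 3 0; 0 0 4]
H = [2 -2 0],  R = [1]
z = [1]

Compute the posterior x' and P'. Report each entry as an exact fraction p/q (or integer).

x̄ = F·x = [2, 8, 9]
P̄ = F·P·Fᵀ + Q = [15 -2 -3; -2 31 42; -3 42 85]
y = z − H·x̄ = [13]
S = H·P̄·Hᵀ + R = [201]
K = P̄·Hᵀ·S⁻¹ = [34/201; -22/67; -30/67]
x' = x̄ + K·y = [844/201, 250/67, 213/67]
P' = (I − K·H)·P̄ = [1859/201 614/67 819/67; 614/67 625/67 834/67; 819/67 834/67 2995/67]

x' = [844/201, 250/67, 213/67]
P' = [1859/201 614/67 819/67; 614/67 625/67 834/67; 819/67 834/67 2995/67]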